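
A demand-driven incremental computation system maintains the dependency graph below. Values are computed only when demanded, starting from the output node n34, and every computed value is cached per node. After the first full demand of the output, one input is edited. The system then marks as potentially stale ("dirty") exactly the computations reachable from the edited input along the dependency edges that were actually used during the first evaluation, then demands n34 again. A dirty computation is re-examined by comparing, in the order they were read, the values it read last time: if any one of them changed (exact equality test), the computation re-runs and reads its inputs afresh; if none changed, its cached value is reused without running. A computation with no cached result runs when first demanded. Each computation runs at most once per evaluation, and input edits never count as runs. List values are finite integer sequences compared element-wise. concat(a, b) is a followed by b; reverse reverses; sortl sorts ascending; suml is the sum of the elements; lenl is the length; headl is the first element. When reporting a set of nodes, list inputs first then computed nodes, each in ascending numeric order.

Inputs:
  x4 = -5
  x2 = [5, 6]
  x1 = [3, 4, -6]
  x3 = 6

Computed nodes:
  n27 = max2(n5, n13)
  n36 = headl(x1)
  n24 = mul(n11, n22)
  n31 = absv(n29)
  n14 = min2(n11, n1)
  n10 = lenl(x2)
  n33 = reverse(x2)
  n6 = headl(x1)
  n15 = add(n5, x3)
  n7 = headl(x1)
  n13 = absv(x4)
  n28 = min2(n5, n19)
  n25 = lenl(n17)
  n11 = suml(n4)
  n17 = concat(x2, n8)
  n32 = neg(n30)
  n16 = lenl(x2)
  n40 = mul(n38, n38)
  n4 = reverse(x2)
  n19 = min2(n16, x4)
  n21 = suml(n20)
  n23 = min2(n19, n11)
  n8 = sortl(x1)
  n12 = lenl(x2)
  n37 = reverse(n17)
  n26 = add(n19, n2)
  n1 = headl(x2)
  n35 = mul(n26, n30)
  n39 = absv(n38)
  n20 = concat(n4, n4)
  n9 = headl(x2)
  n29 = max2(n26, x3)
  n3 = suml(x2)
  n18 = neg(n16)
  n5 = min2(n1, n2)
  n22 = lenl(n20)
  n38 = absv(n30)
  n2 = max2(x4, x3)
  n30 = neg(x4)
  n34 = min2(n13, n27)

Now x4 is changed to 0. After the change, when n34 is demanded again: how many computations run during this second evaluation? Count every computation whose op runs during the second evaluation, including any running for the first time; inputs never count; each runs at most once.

First evaluation (everything demanded from the output):
  n1 = headl([5, 6]) = 5
  n2 = max2(-5, 6) = 6
  n5 = min2(5, 6) = 5
  n13 = absv(-5) = 5
  n27 = max2(5, 5) = 5
  n34 = min2(5, 5) = 5

Propagation after the edit:
  n2: runs — x4 -5->0; result 6 (same value as before).
  n5: checked — values it read are unchanged (n1 unchanged, n2 unchanged); reused cached 5 without running.
  n13: runs — x4 -5->0; result 0.
  n27: runs — n13 5->0; result 5 (same value as before).
  n34: runs — n13 5->0; result 0.

Key observation: the cutoff stops propagation at n5 — its inputs' values are unchanged, so it reuses its cache.

Computations that run: n2, n13, n27, n34 — 4 in total.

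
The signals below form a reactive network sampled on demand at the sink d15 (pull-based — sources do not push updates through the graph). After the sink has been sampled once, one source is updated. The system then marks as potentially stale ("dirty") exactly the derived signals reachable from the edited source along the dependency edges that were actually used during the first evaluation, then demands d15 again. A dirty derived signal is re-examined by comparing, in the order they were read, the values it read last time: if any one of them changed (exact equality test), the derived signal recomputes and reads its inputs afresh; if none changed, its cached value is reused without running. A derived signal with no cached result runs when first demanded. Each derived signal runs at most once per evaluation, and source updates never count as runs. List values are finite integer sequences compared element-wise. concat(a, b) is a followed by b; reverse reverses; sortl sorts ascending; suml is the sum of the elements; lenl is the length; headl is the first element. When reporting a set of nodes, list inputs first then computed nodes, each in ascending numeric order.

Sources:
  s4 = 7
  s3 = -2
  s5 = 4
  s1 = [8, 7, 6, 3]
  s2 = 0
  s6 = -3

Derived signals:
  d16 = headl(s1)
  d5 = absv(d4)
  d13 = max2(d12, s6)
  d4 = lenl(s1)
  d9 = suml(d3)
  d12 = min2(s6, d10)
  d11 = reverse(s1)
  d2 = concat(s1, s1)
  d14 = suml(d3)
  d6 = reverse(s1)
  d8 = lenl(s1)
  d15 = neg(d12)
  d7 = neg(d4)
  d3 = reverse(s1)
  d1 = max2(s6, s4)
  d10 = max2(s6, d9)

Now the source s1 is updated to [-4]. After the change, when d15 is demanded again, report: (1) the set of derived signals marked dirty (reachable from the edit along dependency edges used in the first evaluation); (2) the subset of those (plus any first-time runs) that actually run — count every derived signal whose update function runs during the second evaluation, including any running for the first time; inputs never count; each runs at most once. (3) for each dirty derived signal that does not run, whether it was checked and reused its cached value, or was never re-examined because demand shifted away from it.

Dirty set: d3, d9, d10, d12, d15.
Run set: d3, d9, d10, d12 (4 run).
Re-examined without running (cache reused): d15.
The important point: d12 recomputes to an identical value, and the output ends up unchanged.

Initial pass — values computed on the first demand:
  d3 = reverse([8, 7, 6, 3]) = [3, 6, 7, 8]
  d9 = suml([3, 6, 7, 8]) = 24
  d10 = max2(-3, 24) = 24
  d12 = min2(-3, 24) = -3
  d15 = neg(-3) = 3

Second demand — change propagation:
  d3: re-runs because s1 [8, 7, 6, 3]->[-4]; new result [-4].
  d9: re-runs because d3 [3, 6, 7, 8]->[-4]; new result -4.
  d10: re-runs because d9 24->-4; new result -3.
  d12: re-runs because d10 24->-3; new result -3 (unchanged).
  d15: re-examined; everything it read last time is the same (d12 unchanged) — cache 3 kept, no run.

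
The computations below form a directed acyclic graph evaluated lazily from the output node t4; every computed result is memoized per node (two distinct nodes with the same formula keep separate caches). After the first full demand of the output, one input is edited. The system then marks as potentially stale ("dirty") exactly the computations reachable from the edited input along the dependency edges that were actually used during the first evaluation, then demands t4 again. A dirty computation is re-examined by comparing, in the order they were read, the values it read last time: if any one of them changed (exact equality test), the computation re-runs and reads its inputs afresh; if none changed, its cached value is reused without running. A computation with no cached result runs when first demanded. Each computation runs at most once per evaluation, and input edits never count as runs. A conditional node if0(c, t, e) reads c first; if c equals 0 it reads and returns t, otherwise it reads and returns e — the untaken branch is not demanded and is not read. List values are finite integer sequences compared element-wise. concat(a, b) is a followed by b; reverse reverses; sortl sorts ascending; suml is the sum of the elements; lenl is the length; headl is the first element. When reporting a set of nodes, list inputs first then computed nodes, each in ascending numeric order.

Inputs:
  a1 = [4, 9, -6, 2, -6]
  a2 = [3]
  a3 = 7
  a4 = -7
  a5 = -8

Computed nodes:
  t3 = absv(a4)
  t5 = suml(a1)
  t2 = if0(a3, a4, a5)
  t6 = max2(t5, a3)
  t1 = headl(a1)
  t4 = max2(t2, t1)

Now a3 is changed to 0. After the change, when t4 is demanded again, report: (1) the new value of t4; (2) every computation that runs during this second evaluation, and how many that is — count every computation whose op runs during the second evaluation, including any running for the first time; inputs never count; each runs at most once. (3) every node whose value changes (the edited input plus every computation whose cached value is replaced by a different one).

First demand of the output computes:
  t1 = headl([4, 9, -6, 2, -6]) = 4
  t2 = if0(a3=7 -> else branch a5) = -8
  t4 = max2(-8, 4) = 4

After the edit, cleaning proceeds:
  t2: a read changed (a3 7->0) — executes, giving -7.
  t4: a read changed (t2 -8->-7) — executes, giving 4 — identical to its old value.

Demanding t4 again yields 4.
2 computations run: t2, t4.
The nodes whose values change: a3, t2.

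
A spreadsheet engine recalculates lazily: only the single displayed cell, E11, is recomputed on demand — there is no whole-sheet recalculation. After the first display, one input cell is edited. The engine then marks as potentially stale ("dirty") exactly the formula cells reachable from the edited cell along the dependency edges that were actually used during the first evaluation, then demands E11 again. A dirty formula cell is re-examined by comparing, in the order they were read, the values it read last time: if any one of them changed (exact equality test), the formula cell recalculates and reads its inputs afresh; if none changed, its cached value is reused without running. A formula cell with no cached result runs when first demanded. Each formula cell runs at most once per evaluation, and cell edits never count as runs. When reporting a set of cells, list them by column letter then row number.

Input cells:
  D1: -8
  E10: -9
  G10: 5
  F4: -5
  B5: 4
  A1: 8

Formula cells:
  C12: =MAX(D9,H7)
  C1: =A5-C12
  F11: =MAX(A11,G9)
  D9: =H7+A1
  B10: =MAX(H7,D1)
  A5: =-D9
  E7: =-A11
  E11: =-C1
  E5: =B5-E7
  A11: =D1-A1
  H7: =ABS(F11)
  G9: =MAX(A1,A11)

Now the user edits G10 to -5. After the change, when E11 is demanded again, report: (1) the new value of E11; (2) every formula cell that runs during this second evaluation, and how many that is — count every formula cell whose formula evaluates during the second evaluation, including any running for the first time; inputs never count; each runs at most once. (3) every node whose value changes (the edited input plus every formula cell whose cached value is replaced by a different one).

New value of E11: 32.
Formula cells that run: none — 0 in total.
Values that change: G10.
Key observation: G10 is never demanded by the output, so the edit triggers no recomputation at all.

First evaluation (everything demanded from the output):
  A11 = -8 - 8 = -16
  G9 = MAX(8, -16) = 8
  F11 = MAX(-16, 8) = 8
  H7 = ABS(8) = 8
  D9 = 8 + 8 = 16
  A5 = -(16) = -16
  C12 = MAX(16, 8) = 16
  C1 = -16 - 16 = -32
  E11 = -(-32) = 32

Propagation after the edit:
  G10 feeds no computation that the output demands — nothing is marked dirty and nothing runs.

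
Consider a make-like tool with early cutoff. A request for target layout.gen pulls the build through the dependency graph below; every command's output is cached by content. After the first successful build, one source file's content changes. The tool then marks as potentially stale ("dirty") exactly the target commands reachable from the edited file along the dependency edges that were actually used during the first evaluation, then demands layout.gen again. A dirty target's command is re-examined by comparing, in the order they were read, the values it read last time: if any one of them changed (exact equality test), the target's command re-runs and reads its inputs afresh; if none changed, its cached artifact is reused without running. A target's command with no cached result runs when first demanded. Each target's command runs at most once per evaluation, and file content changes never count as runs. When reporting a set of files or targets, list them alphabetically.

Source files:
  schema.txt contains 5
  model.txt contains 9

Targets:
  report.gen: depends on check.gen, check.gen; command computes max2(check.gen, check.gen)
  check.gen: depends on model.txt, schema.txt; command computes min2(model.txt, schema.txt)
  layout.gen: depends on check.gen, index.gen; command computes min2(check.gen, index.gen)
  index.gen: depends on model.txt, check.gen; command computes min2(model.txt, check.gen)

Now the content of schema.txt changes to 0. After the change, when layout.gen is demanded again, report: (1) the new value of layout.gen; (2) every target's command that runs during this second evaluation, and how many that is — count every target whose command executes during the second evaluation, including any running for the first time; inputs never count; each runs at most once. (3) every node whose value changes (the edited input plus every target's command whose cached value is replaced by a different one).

First demand of the output computes:
  check.gen = min2(9, 5) = 5
  index.gen = min2(9, 5) = 5
  layout.gen = min2(5, 5) = 5

After the edit, cleaning proceeds:
  check.gen: a read changed (schema.txt 5->0) — executes, giving 0.
  index.gen: a read changed (check.gen 5->0) — executes, giving 0.
  layout.gen: a read changed (check.gen 5->0; index.gen 5->0) — executes, giving 0.

Demanding layout.gen again yields 0.
3 target commands run: check.gen, index.gen, layout.gen.
The nodes whose values change: check.gen, index.gen, layout.gen, schema.txt.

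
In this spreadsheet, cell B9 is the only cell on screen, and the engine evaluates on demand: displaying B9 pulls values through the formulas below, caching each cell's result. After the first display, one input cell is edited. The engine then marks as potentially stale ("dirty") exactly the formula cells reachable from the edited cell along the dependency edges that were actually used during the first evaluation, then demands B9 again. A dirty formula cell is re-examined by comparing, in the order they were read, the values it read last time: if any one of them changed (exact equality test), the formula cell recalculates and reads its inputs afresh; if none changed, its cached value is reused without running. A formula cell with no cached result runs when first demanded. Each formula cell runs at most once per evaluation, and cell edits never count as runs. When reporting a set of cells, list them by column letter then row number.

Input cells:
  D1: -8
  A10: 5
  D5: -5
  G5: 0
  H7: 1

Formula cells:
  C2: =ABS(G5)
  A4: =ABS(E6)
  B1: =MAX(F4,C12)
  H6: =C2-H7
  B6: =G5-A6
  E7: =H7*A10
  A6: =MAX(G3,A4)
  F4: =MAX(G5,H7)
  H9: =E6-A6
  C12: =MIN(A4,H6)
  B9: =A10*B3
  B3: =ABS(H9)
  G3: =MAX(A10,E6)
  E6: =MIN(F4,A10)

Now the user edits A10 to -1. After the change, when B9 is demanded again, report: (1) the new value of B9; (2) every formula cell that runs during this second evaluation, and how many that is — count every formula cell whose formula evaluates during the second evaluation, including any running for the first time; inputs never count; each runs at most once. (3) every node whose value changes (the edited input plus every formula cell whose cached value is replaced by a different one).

Initial pass — values computed on the first demand:
  F4 = MAX(0, 1) = 1
  E6 = MIN(1, 5) = 1
  A4 = ABS(1) = 1
  G3 = MAX(5, 1) = 5
  A6 = MAX(5, 1) = 5
  H9 = 1 - 5 = -4
  B3 = ABS(-4) = 4
  B9 = 5 * 4 = 20

Second demand — change propagation:
  E6: re-runs because A10 5->-1; new result -1.
  A4: re-runs because E6 1->-1; new result 1 (unchanged).
  G3: re-runs because A10 5->-1; E6 1->-1; new result -1.
  A6: re-runs because G3 5->-1; new result 1.
  H9: re-runs because E6 1->-1; A6 5->1; new result -2.
  B3: re-runs because H9 -4->-2; new result 2.
  B9: re-runs because A10 5->-1; B3 4->2; new result -2.

B9 now evaluates to -2.
Run set: A4, A6, B3, B9, E6, G3, H9 (7 run).
Changed values: A6, A10, B3, B9, E6, G3, H9.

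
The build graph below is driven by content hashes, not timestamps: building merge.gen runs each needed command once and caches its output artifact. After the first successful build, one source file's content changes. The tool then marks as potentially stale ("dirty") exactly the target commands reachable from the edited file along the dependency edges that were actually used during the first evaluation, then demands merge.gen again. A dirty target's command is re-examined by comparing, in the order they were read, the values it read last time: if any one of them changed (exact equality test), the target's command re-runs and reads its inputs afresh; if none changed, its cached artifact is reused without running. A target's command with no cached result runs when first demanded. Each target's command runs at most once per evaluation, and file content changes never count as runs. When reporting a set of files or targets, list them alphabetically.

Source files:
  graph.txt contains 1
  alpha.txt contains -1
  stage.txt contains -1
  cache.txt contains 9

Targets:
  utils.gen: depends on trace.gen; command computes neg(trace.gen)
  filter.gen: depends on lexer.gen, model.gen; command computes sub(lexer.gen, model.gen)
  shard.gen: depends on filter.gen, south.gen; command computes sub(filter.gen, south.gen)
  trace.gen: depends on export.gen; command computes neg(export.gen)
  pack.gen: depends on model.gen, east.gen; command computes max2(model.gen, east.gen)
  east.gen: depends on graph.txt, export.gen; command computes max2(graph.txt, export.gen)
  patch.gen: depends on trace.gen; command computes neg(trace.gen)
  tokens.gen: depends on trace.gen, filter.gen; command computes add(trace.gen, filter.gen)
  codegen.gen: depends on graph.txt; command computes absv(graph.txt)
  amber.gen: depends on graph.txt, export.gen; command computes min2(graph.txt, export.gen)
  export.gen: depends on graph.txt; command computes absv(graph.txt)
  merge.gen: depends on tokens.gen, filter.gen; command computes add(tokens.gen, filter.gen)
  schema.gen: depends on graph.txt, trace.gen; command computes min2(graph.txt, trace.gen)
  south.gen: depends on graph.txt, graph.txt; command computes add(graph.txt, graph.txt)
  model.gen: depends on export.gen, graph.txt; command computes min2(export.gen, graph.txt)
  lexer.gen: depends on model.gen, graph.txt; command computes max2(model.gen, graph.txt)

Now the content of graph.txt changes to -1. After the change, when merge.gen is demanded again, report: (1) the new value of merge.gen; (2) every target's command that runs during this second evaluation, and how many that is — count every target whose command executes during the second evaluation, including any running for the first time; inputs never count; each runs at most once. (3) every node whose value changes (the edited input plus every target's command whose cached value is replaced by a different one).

Initial pass — values computed on the first demand:
  export.gen = absv(1) = 1
  model.gen = min2(1, 1) = 1
  lexer.gen = max2(1, 1) = 1
  filter.gen = sub(1, 1) = 0
  trace.gen = neg(1) = -1
  tokens.gen = add(-1, 0) = -1
  merge.gen = add(-1, 0) = -1

Second demand — change propagation:
  export.gen: re-runs because graph.txt 1->-1; new result 1 (unchanged).
  model.gen: re-runs because graph.txt 1->-1; new result -1.
  lexer.gen: re-runs because model.gen 1->-1; graph.txt 1->-1; new result -1.
  filter.gen: re-runs because lexer.gen 1->-1; model.gen 1->-1; new result 0 (unchanged).
  trace.gen: re-examined; everything it read last time is the same (export.gen unchanged) — cache -1 kept, no run.
  tokens.gen: re-examined; everything it read last time is the same (trace.gen unchanged, filter.gen unchanged) — cache -1 kept, no run.
  merge.gen: re-examined; everything it read last time is the same (tokens.gen unchanged, filter.gen unchanged) — cache -1 kept, no run.

The important point: at trace.gen every value read last time is unchanged, so the dirty flag clears without a run.

merge.gen now evaluates to -1.
Run set: export.gen, filter.gen, lexer.gen, model.gen (4 run).
Changed values: graph.txt, lexer.gen, model.gen.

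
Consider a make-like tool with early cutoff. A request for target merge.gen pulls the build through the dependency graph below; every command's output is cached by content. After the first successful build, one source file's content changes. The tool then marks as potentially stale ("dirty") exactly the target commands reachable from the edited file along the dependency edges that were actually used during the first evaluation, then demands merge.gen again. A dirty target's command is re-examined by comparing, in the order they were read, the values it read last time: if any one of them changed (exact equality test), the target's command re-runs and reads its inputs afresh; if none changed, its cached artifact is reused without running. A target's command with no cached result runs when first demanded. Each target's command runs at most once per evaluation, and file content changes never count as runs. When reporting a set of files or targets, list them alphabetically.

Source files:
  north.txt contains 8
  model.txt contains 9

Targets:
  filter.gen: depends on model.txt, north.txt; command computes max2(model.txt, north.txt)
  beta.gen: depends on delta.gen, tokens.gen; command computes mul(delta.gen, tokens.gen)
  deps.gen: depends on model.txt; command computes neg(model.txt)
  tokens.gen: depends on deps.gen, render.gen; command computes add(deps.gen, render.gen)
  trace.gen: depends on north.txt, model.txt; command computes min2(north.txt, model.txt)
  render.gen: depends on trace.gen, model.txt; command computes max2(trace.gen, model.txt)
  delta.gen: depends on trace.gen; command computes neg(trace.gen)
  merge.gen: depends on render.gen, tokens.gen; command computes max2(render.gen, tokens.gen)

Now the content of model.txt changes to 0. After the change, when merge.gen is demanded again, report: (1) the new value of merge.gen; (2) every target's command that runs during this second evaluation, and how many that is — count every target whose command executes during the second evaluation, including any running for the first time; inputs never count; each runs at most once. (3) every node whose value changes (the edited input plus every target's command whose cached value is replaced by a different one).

Demanding merge.gen again yields 0.
5 target commands run: deps.gen, merge.gen, render.gen, tokens.gen, trace.gen.
The nodes whose values change: deps.gen, merge.gen, model.txt, render.gen, trace.gen.

First demand of the output computes:
  deps.gen = neg(9) = -9
  trace.gen = min2(8, 9) = 8
  render.gen = max2(8, 9) = 9
  tokens.gen = add(-9, 9) = 0
  merge.gen = max2(9, 0) = 9

After the edit, cleaning proceeds:
  deps.gen: a read changed (model.txt 9->0) — executes, giving 0.
  trace.gen: a read changed (model.txt 9->0) — executes, giving 0.
  render.gen: a read changed (trace.gen 8->0; model.txt 9->0) — executes, giving 0.
  tokens.gen: a read changed (deps.gen -9->0; render.gen 9->0) — executes, giving 0 — identical to its old value.
  merge.gen: a read changed (render.gen 9->0) — executes, giving 0.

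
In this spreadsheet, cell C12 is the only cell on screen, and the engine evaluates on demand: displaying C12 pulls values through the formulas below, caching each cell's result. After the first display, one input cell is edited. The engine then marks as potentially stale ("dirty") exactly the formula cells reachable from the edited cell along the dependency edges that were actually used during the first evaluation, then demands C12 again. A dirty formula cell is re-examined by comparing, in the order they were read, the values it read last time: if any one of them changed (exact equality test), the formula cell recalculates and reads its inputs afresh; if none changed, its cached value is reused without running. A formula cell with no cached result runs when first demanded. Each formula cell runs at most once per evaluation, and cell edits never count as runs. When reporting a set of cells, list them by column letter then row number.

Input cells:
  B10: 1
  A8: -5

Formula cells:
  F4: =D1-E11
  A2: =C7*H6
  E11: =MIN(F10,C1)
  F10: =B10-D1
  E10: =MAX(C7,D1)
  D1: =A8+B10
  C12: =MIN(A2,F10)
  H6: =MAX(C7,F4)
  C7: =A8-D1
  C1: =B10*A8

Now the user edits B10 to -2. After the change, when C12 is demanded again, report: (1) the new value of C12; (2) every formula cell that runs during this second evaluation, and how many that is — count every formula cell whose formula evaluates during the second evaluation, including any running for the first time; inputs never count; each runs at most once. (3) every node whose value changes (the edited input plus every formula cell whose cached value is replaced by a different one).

C12 now evaluates to 4.
Run set: A2, C1, C7, C12, D1, E11, F4, F10, H6 (9 run).
Changed values: A2, B10, C1, C7, C12, D1, E11, F4, H6.

Initial pass — values computed on the first demand:
  C1 = 1 * -5 = -5
  D1 = -5 + 1 = -4
  C7 = -5 - -4 = -1
  F10 = 1 - -4 = 5
  E11 = MIN(5, -5) = -5
  F4 = -4 - -5 = 1
  H6 = MAX(-1, 1) = 1
  A2 = -1 * 1 = -1
  C12 = MIN(-1, 5) = -1

Second demand — change propagation:
  C1: re-runs because B10 1->-2; new result 10.
  D1: re-runs because B10 1->-2; new result -7.
  C7: re-runs because D1 -4->-7; new result 2.
  F10: re-runs because B10 1->-2; D1 -4->-7; new result 5 (unchanged).
  E11: re-runs because C1 -5->10; new result 5.
  F4: re-runs because D1 -4->-7; E11 -5->5; new result -12.
  H6: re-runs because C7 -1->2; F4 1->-12; new result 2.
  A2: re-runs because C7 -1->2; H6 1->2; new result 4.
  C12: re-runs because A2 -1->4; new result 4.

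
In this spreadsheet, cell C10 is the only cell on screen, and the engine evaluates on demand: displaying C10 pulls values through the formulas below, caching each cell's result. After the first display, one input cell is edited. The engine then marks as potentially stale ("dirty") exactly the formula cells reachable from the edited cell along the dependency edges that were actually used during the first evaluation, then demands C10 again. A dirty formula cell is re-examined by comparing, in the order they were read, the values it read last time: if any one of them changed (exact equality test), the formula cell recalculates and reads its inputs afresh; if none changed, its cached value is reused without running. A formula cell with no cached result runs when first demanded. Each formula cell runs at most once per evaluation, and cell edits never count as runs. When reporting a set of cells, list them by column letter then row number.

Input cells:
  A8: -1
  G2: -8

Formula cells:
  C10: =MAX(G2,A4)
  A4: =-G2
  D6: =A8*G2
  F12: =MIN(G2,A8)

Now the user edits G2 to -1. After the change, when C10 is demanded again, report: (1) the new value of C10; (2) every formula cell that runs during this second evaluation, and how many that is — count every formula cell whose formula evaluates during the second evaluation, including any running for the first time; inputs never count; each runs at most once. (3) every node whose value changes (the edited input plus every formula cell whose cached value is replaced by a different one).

Initial pass — values computed on the first demand:
  A4 = -(-8) = 8
  C10 = MAX(-8, 8) = 8

Second demand — change propagation:
  A4: re-runs because G2 -8->-1; new result 1.
  C10: re-runs because G2 -8->-1; A4 8->1; new result 1.

C10 now evaluates to 1.
Run set: A4, C10 (2 run).
Changed values: A4, C10, G2.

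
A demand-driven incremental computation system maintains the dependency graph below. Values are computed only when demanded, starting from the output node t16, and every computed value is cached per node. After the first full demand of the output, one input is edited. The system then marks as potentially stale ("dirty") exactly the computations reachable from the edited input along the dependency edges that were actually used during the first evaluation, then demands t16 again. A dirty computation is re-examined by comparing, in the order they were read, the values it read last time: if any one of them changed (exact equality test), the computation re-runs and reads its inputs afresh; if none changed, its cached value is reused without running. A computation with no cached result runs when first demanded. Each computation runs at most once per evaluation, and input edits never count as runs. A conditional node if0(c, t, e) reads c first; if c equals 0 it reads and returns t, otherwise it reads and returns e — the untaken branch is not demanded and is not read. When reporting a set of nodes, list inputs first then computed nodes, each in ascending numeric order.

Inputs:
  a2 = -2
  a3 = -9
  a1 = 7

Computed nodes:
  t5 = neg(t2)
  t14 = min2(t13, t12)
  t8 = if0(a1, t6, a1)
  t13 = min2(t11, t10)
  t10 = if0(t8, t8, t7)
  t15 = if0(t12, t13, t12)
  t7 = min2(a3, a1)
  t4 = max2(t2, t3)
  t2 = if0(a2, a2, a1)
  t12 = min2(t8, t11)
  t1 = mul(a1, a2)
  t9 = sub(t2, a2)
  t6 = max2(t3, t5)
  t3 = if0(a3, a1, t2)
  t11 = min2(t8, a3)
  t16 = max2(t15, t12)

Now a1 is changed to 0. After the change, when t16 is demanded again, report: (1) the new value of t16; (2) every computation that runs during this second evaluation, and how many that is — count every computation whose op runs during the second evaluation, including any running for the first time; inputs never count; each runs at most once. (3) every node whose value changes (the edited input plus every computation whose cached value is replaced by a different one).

New value of t16: -9.
Computations that run: t2, t3, t5, t6, t8, t11, t12 — 7 in total.
Values that change: a1, t8.
Key observation: a condition flipped, so demand reaches new nodes — t2, t3, t5, t6 run for the first time.

First evaluation (everything demanded from the output):
  t8 = if0(a1=7 -> else branch a1) = 7
  t11 = min2(7, -9) = -9
  t12 = min2(7, -9) = -9
  t15 = if0(t12=-9 -> else branch t12) = -9
  t16 = max2(-9, -9) = -9

Propagation after the edit:
  t2: demanded for the first time — runs, produces 0.
  t3: demanded for the first time — runs, produces 0.
  t5: demanded for the first time — runs, produces 0.
  t6: demanded for the first time — runs, produces 0.
  t8: runs — a1 7->0; a1 7->0; result 0.
  t11: runs — t8 7->0; result -9 (same value as before).
  t12: runs — t8 7->0; result -9 (same value as before).
  t15: checked — values it read are unchanged (t12 unchanged, t12 unchanged); reused cached -9 without running.
  t16: checked — values it read are unchanged (t15 unchanged, t12 unchanged); reused cached -9 without running.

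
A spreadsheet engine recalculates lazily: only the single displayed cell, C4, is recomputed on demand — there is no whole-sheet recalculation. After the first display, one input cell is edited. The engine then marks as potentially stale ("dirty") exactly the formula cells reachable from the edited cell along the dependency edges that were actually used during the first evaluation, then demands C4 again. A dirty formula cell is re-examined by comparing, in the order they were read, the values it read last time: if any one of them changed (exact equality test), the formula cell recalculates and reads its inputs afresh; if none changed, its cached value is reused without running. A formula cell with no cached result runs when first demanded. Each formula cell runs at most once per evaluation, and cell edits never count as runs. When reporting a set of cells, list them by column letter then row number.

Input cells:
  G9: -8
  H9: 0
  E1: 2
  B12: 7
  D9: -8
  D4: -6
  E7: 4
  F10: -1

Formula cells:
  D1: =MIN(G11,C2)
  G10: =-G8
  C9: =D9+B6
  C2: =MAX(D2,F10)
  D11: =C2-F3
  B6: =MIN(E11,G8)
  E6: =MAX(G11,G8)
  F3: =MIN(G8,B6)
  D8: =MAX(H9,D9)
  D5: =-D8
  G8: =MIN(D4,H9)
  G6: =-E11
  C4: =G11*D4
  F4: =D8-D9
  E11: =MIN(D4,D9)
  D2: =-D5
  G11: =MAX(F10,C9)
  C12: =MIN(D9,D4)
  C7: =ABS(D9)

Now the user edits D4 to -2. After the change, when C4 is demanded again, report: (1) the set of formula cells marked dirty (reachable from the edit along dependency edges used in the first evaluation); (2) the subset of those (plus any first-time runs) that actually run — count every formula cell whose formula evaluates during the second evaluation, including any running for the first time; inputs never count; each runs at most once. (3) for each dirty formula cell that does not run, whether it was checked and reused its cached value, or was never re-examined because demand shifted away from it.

Marked dirty: B6, C4, C9, E11, G8, G11.
Formula cells that run: B6, C4, E11, G8 — 4 in total.
Checked but reused from cache: C9, G11.
Key observation: the cutoff stops propagation at C9 — its inputs' values are unchanged, so it reuses its cache.

First evaluation (everything demanded from the output):
  E11 = MIN(-6, -8) = -8
  G8 = MIN(-6, 0) = -6
  B6 = MIN(-8, -6) = -8
  C9 = -8 + -8 = -16
  G11 = MAX(-1, -16) = -1
  C4 = -1 * -6 = 6

Propagation after the edit:
  E11: runs — D4 -6->-2; result -8 (same value as before).
  G8: runs — D4 -6->-2; result -2.
  B6: runs — G8 -6->-2; result -8 (same value as before).
  C9: checked — values it read are unchanged (D9 unchanged, B6 unchanged); reused cached -16 without running.
  G11: checked — values it read are unchanged (F10 unchanged, C9 unchanged); reused cached -1 without running.
  C4: runs — D4 -6->-2; result 2.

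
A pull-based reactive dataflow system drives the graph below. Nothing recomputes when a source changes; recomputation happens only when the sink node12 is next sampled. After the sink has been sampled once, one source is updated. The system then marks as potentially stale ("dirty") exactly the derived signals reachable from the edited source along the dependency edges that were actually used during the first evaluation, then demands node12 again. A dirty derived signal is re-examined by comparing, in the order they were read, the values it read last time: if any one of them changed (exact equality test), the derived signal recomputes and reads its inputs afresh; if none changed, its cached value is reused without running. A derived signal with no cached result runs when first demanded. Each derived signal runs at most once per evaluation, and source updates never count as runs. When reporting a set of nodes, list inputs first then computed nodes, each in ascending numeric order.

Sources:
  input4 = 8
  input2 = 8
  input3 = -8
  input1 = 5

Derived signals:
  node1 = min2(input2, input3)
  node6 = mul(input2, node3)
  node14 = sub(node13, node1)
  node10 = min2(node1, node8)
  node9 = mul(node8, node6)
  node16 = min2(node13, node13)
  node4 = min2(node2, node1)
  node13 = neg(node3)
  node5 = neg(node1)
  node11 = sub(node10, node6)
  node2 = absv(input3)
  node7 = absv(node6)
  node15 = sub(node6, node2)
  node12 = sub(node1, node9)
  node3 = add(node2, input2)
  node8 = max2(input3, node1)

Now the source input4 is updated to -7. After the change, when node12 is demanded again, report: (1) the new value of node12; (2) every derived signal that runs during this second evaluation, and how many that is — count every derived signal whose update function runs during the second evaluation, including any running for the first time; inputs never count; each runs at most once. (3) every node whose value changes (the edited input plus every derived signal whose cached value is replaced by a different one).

First evaluation (everything demanded from the output):
  node1 = min2(8, -8) = -8
  node2 = absv(-8) = 8
  node3 = add(8, 8) = 16
  node6 = mul(8, 16) = 128
  node8 = max2(-8, -8) = -8
  node9 = mul(-8, 128) = -1024
  node12 = sub(-8, -1024) = 1016

Propagation after the edit:
  input4 feeds no computation that the output demands — nothing is marked dirty and nothing runs.

Key observation: input4 is never demanded by the output, so the edit triggers no recomputation at all.

New value of node12: 1016.
Derived signals that run: none — 0 in total.
Values that change: input4.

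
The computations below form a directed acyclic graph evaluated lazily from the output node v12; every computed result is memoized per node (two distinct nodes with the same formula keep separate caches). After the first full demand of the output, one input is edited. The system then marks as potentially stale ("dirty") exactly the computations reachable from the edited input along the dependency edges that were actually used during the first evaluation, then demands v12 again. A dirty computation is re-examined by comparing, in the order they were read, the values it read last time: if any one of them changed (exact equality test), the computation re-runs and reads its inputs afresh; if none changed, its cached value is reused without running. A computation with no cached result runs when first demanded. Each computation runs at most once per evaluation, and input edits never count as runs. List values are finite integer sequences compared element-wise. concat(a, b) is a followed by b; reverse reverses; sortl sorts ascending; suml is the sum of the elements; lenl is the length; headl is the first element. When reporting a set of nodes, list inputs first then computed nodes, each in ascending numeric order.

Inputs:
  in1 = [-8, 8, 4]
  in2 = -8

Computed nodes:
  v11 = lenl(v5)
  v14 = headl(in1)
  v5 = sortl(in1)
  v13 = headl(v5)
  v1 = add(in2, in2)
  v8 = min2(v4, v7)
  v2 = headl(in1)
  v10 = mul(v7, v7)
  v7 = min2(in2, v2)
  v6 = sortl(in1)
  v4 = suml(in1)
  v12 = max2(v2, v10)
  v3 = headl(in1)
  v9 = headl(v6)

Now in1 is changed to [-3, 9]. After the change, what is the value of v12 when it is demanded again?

First demand of the output computes:
  v2 = headl([-8, 8, 4]) = -8
  v7 = min2(-8, -8) = -8
  v10 = mul(-8, -8) = 64
  v12 = max2(-8, 64) = 64

After the edit, cleaning proceeds:
  v2: a read changed (in1 [-8, 8, 4]->[-3, 9]) — executes, giving -3.
  v7: a read changed (v2 -8->-3) — executes, giving -8 — identical to its old value.
  v10: dirty, but its reads are unchanged (v7 unchanged, v7 unchanged); cached 64 stands.
  v12: a read changed (v2 -8->-3) — executes, giving 64 — identical to its old value.

Note where the cutoff bites: v10 is checked, finds nothing changed, and keeps its cache.

Demanding v12 again yields 64.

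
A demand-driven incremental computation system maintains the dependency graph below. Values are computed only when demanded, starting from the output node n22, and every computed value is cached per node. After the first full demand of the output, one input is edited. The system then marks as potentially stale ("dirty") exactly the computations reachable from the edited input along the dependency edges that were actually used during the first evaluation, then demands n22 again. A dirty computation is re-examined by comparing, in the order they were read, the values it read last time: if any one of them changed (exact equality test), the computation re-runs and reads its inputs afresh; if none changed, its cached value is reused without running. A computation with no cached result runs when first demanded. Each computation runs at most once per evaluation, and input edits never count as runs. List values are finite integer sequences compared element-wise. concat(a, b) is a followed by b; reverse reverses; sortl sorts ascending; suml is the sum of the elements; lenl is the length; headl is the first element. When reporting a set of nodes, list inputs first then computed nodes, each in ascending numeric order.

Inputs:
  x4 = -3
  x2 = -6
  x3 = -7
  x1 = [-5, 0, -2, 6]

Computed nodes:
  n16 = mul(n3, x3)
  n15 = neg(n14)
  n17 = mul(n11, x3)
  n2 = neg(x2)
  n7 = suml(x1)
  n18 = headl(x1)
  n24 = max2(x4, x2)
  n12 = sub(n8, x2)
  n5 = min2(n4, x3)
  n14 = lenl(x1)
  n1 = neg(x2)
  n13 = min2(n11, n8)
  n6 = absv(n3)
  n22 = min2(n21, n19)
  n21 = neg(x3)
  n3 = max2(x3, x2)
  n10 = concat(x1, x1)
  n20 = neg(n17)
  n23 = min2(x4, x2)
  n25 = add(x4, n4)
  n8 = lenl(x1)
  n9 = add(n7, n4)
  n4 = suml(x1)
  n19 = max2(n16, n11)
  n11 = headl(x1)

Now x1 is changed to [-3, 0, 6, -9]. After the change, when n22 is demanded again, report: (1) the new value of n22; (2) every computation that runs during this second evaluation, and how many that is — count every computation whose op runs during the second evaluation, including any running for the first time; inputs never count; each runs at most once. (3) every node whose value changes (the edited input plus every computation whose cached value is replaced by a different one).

First evaluation (everything demanded from the output):
  n3 = max2(-7, -6) = -6
  n11 = headl([-5, 0, -2, 6]) = -5
  n16 = mul(-6, -7) = 42
  n19 = max2(42, -5) = 42
  n21 = neg(-7) = 7
  n22 = min2(7, 42) = 7

Propagation after the edit:
  n11: runs — x1 [-5, 0, -2, 6]->[-3, 0, 6, -9]; result -3.
  n19: runs — n11 -5->-3; result 42 (same value as before).
  n22: checked — values it read are unchanged (n21 unchanged, n19 unchanged); reused cached 7 without running.

Key observation: the change is absorbed at n19 — it re-runs but produces the same value, and the output's value is unchanged.

New value of n22: 7.
Computations that run: n11, n19 — 2 in total.
Values that change: x1, n11.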